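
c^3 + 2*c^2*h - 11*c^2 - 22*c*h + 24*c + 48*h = (c - 8)*(c - 3)*(c + 2*h)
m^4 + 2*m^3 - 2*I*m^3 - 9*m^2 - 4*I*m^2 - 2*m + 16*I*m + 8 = (m - 2)*(m + 4)*(m - I)^2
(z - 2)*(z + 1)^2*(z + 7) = z^4 + 7*z^3 - 3*z^2 - 23*z - 14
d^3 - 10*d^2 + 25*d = d*(d - 5)^2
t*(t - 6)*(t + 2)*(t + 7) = t^4 + 3*t^3 - 40*t^2 - 84*t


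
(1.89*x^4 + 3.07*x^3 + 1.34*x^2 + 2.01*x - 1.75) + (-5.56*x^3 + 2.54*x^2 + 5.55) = 1.89*x^4 - 2.49*x^3 + 3.88*x^2 + 2.01*x + 3.8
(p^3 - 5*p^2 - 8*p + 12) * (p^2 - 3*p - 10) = p^5 - 8*p^4 - 3*p^3 + 86*p^2 + 44*p - 120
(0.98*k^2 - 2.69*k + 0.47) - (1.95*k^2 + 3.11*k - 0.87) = -0.97*k^2 - 5.8*k + 1.34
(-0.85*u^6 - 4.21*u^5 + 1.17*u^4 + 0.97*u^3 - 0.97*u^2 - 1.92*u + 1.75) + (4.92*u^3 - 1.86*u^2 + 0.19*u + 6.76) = -0.85*u^6 - 4.21*u^5 + 1.17*u^4 + 5.89*u^3 - 2.83*u^2 - 1.73*u + 8.51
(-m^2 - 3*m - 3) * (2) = -2*m^2 - 6*m - 6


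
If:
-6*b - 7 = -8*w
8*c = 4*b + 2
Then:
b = 4*w/3 - 7/6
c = 2*w/3 - 1/3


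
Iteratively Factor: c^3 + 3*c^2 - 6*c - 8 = (c - 2)*(c^2 + 5*c + 4) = (c - 2)*(c + 1)*(c + 4)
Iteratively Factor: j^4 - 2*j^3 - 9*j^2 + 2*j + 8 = (j - 4)*(j^3 + 2*j^2 - j - 2) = (j - 4)*(j + 2)*(j^2 - 1) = (j - 4)*(j + 1)*(j + 2)*(j - 1)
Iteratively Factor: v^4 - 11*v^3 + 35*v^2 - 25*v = (v - 5)*(v^3 - 6*v^2 + 5*v) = (v - 5)*(v - 1)*(v^2 - 5*v) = (v - 5)^2*(v - 1)*(v)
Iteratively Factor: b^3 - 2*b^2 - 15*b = (b - 5)*(b^2 + 3*b) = (b - 5)*(b + 3)*(b)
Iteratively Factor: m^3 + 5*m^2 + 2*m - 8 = (m - 1)*(m^2 + 6*m + 8) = (m - 1)*(m + 4)*(m + 2)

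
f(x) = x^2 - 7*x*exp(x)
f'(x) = -7*x*exp(x) + 2*x - 7*exp(x)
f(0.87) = -13.78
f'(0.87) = -29.50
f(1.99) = -97.95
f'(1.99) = -149.13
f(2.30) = -155.29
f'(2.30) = -225.80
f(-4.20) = 18.08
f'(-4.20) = -8.06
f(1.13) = -23.21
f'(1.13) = -43.90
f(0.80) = -11.82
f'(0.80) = -26.44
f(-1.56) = 4.73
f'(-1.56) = -2.30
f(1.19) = -25.97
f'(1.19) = -48.01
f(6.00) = -16908.01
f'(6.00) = -19756.01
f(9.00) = -510413.29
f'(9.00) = -567197.87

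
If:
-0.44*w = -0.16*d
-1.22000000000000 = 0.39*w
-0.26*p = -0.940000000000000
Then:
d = -8.60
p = 3.62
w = -3.13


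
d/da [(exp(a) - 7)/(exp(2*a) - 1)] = (-2*(exp(a) - 7)*exp(a) + exp(2*a) - 1)*exp(a)/(1 - exp(2*a))^2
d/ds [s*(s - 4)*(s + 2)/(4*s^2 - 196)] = (s^4 - 139*s^2 + 196*s + 392)/(4*(s^4 - 98*s^2 + 2401))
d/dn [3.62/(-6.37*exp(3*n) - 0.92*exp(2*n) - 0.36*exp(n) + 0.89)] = (69.1782*exp(2*n) + 6.6608*exp(n) + 1.3032)*exp(n)/(6.37*exp(3*n) + 0.92*exp(2*n) + 0.36*exp(n) - 0.89)^2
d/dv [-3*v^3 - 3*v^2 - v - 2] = -9*v^2 - 6*v - 1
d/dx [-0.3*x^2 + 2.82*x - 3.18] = 2.82 - 0.6*x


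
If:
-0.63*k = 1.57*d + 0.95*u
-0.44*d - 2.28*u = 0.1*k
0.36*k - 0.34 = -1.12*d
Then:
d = 1.25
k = -2.95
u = -0.11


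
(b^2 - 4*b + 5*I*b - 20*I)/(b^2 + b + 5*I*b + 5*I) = (b - 4)/(b + 1)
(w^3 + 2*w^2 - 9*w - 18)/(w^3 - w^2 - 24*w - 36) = (w - 3)/(w - 6)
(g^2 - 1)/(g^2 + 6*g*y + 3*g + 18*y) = (g^2 - 1)/(g^2 + 6*g*y + 3*g + 18*y)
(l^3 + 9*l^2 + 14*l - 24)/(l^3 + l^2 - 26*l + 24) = (l + 4)/(l - 4)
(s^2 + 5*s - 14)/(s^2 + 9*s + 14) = (s - 2)/(s + 2)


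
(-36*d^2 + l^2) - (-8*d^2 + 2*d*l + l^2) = -28*d^2 - 2*d*l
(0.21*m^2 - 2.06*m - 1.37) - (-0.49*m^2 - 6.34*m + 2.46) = 0.7*m^2 + 4.28*m - 3.83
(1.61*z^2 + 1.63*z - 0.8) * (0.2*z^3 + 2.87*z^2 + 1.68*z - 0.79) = 0.322*z^5 + 4.9467*z^4 + 7.2229*z^3 - 0.829500000000001*z^2 - 2.6317*z + 0.632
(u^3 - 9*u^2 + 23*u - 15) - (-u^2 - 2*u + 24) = u^3 - 8*u^2 + 25*u - 39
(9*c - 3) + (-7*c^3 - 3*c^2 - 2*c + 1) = -7*c^3 - 3*c^2 + 7*c - 2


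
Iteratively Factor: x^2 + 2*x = (x)*(x + 2)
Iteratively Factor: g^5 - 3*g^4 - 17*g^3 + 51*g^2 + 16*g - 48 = (g - 1)*(g^4 - 2*g^3 - 19*g^2 + 32*g + 48) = (g - 1)*(g + 1)*(g^3 - 3*g^2 - 16*g + 48) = (g - 4)*(g - 1)*(g + 1)*(g^2 + g - 12) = (g - 4)*(g - 1)*(g + 1)*(g + 4)*(g - 3)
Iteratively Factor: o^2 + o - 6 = (o - 2)*(o + 3)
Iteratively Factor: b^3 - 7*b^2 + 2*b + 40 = (b - 4)*(b^2 - 3*b - 10) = (b - 4)*(b + 2)*(b - 5)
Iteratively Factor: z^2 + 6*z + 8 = (z + 4)*(z + 2)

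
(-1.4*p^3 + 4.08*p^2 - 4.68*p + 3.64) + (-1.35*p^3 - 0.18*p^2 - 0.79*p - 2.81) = -2.75*p^3 + 3.9*p^2 - 5.47*p + 0.83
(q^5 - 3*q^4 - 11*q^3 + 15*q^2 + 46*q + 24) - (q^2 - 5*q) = q^5 - 3*q^4 - 11*q^3 + 14*q^2 + 51*q + 24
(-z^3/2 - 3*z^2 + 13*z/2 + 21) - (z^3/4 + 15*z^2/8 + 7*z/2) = -3*z^3/4 - 39*z^2/8 + 3*z + 21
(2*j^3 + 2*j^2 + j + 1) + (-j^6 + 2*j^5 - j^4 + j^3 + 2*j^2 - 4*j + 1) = -j^6 + 2*j^5 - j^4 + 3*j^3 + 4*j^2 - 3*j + 2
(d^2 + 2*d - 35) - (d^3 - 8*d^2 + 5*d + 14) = -d^3 + 9*d^2 - 3*d - 49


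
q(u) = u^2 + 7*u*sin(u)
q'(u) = 7*u*cos(u) + 2*u + 7*sin(u)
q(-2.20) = 17.29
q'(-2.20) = -1.00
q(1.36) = 11.16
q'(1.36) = 11.56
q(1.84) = 15.80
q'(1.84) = 7.00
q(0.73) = 3.94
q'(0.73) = 9.94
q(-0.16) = 0.20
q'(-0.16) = -2.54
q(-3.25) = 8.10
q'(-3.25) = 16.87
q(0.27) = 0.58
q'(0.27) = 4.23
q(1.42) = 11.84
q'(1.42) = 11.25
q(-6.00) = 24.26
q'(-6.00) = -50.37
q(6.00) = 24.26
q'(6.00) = 50.37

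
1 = 1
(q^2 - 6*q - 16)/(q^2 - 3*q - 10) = (q - 8)/(q - 5)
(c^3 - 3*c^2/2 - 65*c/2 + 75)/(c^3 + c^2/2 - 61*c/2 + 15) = (2*c - 5)/(2*c - 1)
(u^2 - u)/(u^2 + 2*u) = (u - 1)/(u + 2)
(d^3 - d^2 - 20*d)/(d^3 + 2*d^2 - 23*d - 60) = d/(d + 3)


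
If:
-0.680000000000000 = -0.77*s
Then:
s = 0.88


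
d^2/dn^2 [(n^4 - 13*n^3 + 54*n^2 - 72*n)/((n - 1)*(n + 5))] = 2*(n^6 + 12*n^5 + 33*n^4 - 721*n^3 + 1740*n^2 - 2055*n - 90)/(n^6 + 12*n^5 + 33*n^4 - 56*n^3 - 165*n^2 + 300*n - 125)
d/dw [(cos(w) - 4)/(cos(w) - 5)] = sin(w)/(cos(w) - 5)^2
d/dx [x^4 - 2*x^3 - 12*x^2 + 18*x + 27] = 4*x^3 - 6*x^2 - 24*x + 18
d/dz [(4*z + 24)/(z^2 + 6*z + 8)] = 4*(z^2 + 6*z - 2*(z + 3)*(z + 6) + 8)/(z^2 + 6*z + 8)^2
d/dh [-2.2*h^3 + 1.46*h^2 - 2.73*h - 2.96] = -6.6*h^2 + 2.92*h - 2.73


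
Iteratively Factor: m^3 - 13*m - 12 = (m + 1)*(m^2 - m - 12) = (m + 1)*(m + 3)*(m - 4)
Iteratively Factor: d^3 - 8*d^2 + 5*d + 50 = (d + 2)*(d^2 - 10*d + 25) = (d - 5)*(d + 2)*(d - 5)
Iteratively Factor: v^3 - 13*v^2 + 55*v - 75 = (v - 5)*(v^2 - 8*v + 15) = (v - 5)^2*(v - 3)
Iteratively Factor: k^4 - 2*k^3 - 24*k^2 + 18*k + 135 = (k + 3)*(k^3 - 5*k^2 - 9*k + 45) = (k + 3)^2*(k^2 - 8*k + 15) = (k - 5)*(k + 3)^2*(k - 3)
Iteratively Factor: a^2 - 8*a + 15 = (a - 5)*(a - 3)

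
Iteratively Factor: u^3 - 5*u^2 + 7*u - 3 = (u - 1)*(u^2 - 4*u + 3) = (u - 1)^2*(u - 3)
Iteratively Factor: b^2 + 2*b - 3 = (b - 1)*(b + 3)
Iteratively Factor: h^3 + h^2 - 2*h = (h + 2)*(h^2 - h) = h*(h + 2)*(h - 1)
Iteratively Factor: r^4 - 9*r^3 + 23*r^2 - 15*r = (r - 3)*(r^3 - 6*r^2 + 5*r) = r*(r - 3)*(r^2 - 6*r + 5) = r*(r - 5)*(r - 3)*(r - 1)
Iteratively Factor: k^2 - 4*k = (k - 4)*(k)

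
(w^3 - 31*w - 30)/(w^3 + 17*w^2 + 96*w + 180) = (w^2 - 5*w - 6)/(w^2 + 12*w + 36)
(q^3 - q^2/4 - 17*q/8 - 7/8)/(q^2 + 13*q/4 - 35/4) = (2*q^2 + 3*q + 1)/(2*(q + 5))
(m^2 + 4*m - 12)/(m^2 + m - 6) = (m + 6)/(m + 3)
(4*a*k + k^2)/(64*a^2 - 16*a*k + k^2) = k*(4*a + k)/(64*a^2 - 16*a*k + k^2)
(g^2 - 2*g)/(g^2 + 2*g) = (g - 2)/(g + 2)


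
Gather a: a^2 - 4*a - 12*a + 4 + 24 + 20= a^2 - 16*a + 48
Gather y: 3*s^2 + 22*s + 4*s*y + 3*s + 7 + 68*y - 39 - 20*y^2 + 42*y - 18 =3*s^2 + 25*s - 20*y^2 + y*(4*s + 110) - 50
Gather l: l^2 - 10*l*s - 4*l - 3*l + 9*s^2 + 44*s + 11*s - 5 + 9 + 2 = l^2 + l*(-10*s - 7) + 9*s^2 + 55*s + 6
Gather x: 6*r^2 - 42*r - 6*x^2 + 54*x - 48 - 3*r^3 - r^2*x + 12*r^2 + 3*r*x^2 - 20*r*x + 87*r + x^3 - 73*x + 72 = -3*r^3 + 18*r^2 + 45*r + x^3 + x^2*(3*r - 6) + x*(-r^2 - 20*r - 19) + 24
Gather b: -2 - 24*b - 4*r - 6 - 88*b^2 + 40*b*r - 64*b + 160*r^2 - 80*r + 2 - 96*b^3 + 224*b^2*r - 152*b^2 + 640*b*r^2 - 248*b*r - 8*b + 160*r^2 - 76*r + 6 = -96*b^3 + b^2*(224*r - 240) + b*(640*r^2 - 208*r - 96) + 320*r^2 - 160*r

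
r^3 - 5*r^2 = r^2*(r - 5)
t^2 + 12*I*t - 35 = (t + 5*I)*(t + 7*I)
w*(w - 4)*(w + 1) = w^3 - 3*w^2 - 4*w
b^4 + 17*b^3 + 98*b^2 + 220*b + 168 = (b + 2)^2*(b + 6)*(b + 7)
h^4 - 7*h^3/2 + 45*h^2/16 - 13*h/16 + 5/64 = (h - 5/2)*(h - 1/2)*(h - 1/4)^2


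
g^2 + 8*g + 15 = (g + 3)*(g + 5)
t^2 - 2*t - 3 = (t - 3)*(t + 1)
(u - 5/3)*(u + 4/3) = u^2 - u/3 - 20/9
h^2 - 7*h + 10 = (h - 5)*(h - 2)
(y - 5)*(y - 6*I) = y^2 - 5*y - 6*I*y + 30*I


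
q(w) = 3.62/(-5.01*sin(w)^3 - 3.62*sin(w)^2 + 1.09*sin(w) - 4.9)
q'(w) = 3.62*(15.03*sin(w)^2*cos(w) + 7.24*sin(w)*cos(w) - 1.09*cos(w))/(-5.01*sin(w)^3 - 3.62*sin(w)^2 + 1.09*sin(w) - 4.9)^2 = (54.4086*sin(w)^2 + 26.2088*sin(w) - 3.9458)*cos(w)/(5.01*sin(w)^3 + 3.62*sin(w)^2 - 1.09*sin(w) + 4.9)^2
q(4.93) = -0.76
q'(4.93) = 0.21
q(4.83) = -0.78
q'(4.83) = 0.13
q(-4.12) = -0.39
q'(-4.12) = -0.35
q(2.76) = -0.69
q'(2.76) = -0.45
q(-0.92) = -0.65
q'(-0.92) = 0.19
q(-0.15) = -0.71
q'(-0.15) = -0.25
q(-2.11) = -0.68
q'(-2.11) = -0.25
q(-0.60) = -0.63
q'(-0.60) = -0.03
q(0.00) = -0.74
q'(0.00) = -0.16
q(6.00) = -0.67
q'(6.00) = -0.23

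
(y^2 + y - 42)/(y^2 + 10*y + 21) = (y - 6)/(y + 3)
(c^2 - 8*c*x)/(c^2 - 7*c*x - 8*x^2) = c/(c + x)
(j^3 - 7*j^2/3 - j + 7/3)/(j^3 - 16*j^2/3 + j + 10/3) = (3*j^2 - 4*j - 7)/(3*j^2 - 13*j - 10)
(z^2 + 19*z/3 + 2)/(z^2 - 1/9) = 3*(z + 6)/(3*z - 1)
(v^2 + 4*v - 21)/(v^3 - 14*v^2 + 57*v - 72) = (v + 7)/(v^2 - 11*v + 24)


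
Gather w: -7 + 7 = 0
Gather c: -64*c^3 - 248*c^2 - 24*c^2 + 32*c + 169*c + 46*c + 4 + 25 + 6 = -64*c^3 - 272*c^2 + 247*c + 35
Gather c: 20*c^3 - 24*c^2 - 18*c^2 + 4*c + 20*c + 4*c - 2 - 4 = 20*c^3 - 42*c^2 + 28*c - 6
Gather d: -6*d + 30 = 30 - 6*d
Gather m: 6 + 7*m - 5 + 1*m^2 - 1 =m^2 + 7*m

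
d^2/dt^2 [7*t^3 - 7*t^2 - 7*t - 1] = 42*t - 14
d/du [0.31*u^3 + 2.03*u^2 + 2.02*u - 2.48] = 0.93*u^2 + 4.06*u + 2.02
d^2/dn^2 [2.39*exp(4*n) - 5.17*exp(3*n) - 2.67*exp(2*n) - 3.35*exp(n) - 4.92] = (38.24*exp(3*n) - 46.53*exp(2*n) - 10.68*exp(n) - 3.35)*exp(n)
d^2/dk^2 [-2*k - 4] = 0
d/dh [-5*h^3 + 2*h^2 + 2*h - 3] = -15*h^2 + 4*h + 2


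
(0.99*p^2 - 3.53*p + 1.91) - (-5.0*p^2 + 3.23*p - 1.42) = 5.99*p^2 - 6.76*p + 3.33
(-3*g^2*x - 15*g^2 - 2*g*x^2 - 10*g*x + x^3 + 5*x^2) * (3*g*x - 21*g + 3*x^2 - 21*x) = -9*g^3*x^2 + 18*g^3*x + 315*g^3 - 15*g^2*x^3 + 30*g^2*x^2 + 525*g^2*x - 3*g*x^4 + 6*g*x^3 + 105*g*x^2 + 3*x^5 - 6*x^4 - 105*x^3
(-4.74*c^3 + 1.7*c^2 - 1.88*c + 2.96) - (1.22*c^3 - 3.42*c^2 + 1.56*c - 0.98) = -5.96*c^3 + 5.12*c^2 - 3.44*c + 3.94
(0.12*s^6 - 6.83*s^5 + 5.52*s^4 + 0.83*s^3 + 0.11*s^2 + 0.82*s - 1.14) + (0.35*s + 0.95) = 0.12*s^6 - 6.83*s^5 + 5.52*s^4 + 0.83*s^3 + 0.11*s^2 + 1.17*s - 0.19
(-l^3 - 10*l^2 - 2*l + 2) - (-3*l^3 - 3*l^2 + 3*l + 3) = 2*l^3 - 7*l^2 - 5*l - 1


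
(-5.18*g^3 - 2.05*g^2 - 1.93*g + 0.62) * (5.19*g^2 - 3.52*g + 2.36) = -26.8842*g^5 + 7.5941*g^4 - 15.0255*g^3 + 5.1734*g^2 - 6.7372*g + 1.4632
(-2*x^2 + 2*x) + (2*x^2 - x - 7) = x - 7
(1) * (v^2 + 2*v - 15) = v^2 + 2*v - 15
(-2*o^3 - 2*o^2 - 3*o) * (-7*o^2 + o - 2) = 14*o^5 + 12*o^4 + 23*o^3 + o^2 + 6*o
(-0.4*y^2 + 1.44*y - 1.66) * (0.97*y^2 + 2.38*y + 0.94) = -0.388*y^4 + 0.4448*y^3 + 1.441*y^2 - 2.5972*y - 1.5604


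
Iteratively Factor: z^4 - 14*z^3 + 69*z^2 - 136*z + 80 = (z - 4)*(z^3 - 10*z^2 + 29*z - 20) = (z - 4)*(z - 1)*(z^2 - 9*z + 20) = (z - 4)^2*(z - 1)*(z - 5)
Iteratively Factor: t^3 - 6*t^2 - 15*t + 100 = (t - 5)*(t^2 - t - 20) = (t - 5)^2*(t + 4)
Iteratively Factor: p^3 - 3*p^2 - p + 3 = (p - 3)*(p^2 - 1) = (p - 3)*(p + 1)*(p - 1)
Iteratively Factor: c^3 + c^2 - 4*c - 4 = (c + 1)*(c^2 - 4) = (c - 2)*(c + 1)*(c + 2)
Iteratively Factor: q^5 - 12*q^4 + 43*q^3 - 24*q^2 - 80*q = (q)*(q^4 - 12*q^3 + 43*q^2 - 24*q - 80) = q*(q - 4)*(q^3 - 8*q^2 + 11*q + 20) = q*(q - 5)*(q - 4)*(q^2 - 3*q - 4) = q*(q - 5)*(q - 4)^2*(q + 1)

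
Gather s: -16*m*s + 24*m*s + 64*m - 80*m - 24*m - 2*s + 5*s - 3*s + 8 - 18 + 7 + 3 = 8*m*s - 40*m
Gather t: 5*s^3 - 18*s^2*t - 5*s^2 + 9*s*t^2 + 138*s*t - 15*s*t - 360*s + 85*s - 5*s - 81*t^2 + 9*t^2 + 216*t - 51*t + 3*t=5*s^3 - 5*s^2 - 280*s + t^2*(9*s - 72) + t*(-18*s^2 + 123*s + 168)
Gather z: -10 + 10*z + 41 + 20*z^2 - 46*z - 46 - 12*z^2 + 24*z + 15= 8*z^2 - 12*z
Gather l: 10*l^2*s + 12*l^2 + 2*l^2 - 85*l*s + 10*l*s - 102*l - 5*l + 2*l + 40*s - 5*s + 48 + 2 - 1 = l^2*(10*s + 14) + l*(-75*s - 105) + 35*s + 49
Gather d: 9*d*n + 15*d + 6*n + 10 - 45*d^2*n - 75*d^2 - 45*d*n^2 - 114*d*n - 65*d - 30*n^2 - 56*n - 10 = d^2*(-45*n - 75) + d*(-45*n^2 - 105*n - 50) - 30*n^2 - 50*n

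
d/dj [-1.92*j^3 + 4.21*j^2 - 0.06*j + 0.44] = -5.76*j^2 + 8.42*j - 0.06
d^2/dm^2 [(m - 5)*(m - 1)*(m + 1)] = 6*m - 10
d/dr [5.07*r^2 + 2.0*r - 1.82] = 10.14*r + 2.0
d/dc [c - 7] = 1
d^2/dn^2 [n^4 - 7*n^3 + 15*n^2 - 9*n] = 12*n^2 - 42*n + 30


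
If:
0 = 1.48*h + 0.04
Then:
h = -0.03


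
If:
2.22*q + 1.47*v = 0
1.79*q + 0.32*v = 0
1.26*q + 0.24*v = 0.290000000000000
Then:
No Solution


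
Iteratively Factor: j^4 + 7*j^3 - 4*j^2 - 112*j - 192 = (j + 4)*(j^3 + 3*j^2 - 16*j - 48) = (j - 4)*(j + 4)*(j^2 + 7*j + 12) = (j - 4)*(j + 4)^2*(j + 3)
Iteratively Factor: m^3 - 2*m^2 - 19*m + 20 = (m - 1)*(m^2 - m - 20) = (m - 1)*(m + 4)*(m - 5)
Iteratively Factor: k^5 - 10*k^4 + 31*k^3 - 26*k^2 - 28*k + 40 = (k + 1)*(k^4 - 11*k^3 + 42*k^2 - 68*k + 40) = (k - 5)*(k + 1)*(k^3 - 6*k^2 + 12*k - 8) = (k - 5)*(k - 2)*(k + 1)*(k^2 - 4*k + 4) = (k - 5)*(k - 2)^2*(k + 1)*(k - 2)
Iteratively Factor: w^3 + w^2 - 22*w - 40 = (w + 2)*(w^2 - w - 20) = (w - 5)*(w + 2)*(w + 4)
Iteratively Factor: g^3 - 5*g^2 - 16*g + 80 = (g - 5)*(g^2 - 16) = (g - 5)*(g - 4)*(g + 4)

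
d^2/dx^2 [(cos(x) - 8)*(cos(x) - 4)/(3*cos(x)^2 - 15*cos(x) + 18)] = (-69*(1 - cos(x)^2)^2 + 7*cos(x)^5 + 124*cos(x)^3 + 202*cos(x)^2 - 1056*cos(x) + 637)/(3*(cos(x) - 3)^3*(cos(x) - 2)^3)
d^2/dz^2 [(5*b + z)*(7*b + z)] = 2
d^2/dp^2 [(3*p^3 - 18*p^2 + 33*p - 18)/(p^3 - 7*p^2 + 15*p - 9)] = 6/(p^3 - 9*p^2 + 27*p - 27)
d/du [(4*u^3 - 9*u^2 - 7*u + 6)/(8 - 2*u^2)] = (-4*u^4 + 41*u^2 - 60*u - 28)/(2*(u^4 - 8*u^2 + 16))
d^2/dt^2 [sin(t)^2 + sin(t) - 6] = -sin(t) + 2*cos(2*t)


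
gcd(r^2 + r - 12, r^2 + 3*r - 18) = r - 3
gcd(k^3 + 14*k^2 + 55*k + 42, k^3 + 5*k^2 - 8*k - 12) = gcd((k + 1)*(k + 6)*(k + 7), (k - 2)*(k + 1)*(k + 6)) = k^2 + 7*k + 6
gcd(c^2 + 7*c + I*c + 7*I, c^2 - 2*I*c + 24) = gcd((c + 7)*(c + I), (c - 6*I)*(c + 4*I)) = 1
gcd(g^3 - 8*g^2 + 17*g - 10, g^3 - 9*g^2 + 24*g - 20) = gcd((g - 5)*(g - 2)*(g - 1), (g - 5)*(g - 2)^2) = g^2 - 7*g + 10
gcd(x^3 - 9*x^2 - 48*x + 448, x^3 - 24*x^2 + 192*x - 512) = x^2 - 16*x + 64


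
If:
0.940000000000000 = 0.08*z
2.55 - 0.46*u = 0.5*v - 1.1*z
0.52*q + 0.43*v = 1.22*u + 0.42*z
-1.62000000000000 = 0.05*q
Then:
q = -32.40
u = -5.25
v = 35.78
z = 11.75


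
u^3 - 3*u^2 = u^2*(u - 3)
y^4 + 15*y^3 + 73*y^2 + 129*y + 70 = (y + 1)*(y + 2)*(y + 5)*(y + 7)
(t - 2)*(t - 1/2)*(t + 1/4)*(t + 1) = t^4 - 5*t^3/4 - 15*t^2/8 + 5*t/8 + 1/4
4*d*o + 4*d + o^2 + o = (4*d + o)*(o + 1)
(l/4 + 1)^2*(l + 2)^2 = l^4/16 + 3*l^3/4 + 13*l^2/4 + 6*l + 4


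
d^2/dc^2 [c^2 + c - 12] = 2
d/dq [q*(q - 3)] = 2*q - 3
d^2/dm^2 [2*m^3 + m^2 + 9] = 12*m + 2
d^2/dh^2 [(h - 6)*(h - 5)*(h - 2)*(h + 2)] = 12*h^2 - 66*h + 52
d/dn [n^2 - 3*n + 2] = 2*n - 3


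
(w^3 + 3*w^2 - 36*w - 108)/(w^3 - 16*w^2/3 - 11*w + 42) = 3*(w + 6)/(3*w - 7)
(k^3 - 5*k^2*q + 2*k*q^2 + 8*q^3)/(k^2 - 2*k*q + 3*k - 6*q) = (k^2 - 3*k*q - 4*q^2)/(k + 3)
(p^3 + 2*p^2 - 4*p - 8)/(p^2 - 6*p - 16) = (p^2 - 4)/(p - 8)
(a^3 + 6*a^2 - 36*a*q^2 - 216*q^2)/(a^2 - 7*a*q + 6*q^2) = (-a^2 - 6*a*q - 6*a - 36*q)/(-a + q)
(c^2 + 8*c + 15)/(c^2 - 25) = (c + 3)/(c - 5)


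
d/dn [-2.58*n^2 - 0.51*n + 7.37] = -5.16*n - 0.51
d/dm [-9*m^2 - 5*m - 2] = -18*m - 5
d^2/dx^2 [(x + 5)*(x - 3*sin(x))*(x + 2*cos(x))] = 3*x^2*sin(x) - 2*x^2*cos(x) + 7*x*sin(x) + 12*x*sin(2*x) - 22*x*cos(x) + 6*x + 60*sin(2*x) - 26*sqrt(2)*sin(x + pi/4) - 12*cos(2*x) + 10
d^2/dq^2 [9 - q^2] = -2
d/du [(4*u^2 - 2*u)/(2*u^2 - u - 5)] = 10*(1 - 4*u)/(4*u^4 - 4*u^3 - 19*u^2 + 10*u + 25)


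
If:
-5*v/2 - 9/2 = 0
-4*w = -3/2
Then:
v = -9/5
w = 3/8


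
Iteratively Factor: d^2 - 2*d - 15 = (d + 3)*(d - 5)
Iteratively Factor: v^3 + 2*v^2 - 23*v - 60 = (v + 4)*(v^2 - 2*v - 15) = (v + 3)*(v + 4)*(v - 5)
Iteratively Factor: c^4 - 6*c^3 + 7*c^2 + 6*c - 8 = (c - 2)*(c^3 - 4*c^2 - c + 4) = (c - 4)*(c - 2)*(c^2 - 1) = (c - 4)*(c - 2)*(c + 1)*(c - 1)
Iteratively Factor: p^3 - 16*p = (p - 4)*(p^2 + 4*p) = (p - 4)*(p + 4)*(p)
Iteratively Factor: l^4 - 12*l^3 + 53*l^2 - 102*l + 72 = (l - 3)*(l^3 - 9*l^2 + 26*l - 24) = (l - 3)^2*(l^2 - 6*l + 8) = (l - 4)*(l - 3)^2*(l - 2)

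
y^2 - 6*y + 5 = (y - 5)*(y - 1)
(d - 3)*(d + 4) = d^2 + d - 12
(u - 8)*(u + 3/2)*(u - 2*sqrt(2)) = u^3 - 13*u^2/2 - 2*sqrt(2)*u^2 - 12*u + 13*sqrt(2)*u + 24*sqrt(2)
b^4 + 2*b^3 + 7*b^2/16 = b^2*(b + 1/4)*(b + 7/4)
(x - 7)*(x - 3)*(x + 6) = x^3 - 4*x^2 - 39*x + 126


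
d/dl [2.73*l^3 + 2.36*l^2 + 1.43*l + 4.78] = 8.19*l^2 + 4.72*l + 1.43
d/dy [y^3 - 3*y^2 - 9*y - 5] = 3*y^2 - 6*y - 9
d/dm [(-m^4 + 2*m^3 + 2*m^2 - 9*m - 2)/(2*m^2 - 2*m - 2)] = (-2*m^5 + 5*m^4 + m^2 + 7)/(2*(m^4 - 2*m^3 - m^2 + 2*m + 1))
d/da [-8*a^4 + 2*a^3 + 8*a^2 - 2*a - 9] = -32*a^3 + 6*a^2 + 16*a - 2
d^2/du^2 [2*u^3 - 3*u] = 12*u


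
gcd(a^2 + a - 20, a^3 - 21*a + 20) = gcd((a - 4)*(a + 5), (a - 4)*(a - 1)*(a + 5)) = a^2 + a - 20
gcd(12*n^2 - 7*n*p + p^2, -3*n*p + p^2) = -3*n + p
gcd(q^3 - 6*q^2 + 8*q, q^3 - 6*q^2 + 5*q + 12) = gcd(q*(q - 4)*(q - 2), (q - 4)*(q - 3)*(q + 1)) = q - 4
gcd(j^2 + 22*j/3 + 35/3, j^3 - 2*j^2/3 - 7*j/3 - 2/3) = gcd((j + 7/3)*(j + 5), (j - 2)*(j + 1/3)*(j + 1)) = 1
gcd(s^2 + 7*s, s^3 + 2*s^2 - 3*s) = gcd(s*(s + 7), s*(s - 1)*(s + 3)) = s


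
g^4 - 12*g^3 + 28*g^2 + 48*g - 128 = (g - 8)*(g - 4)*(g - 2)*(g + 2)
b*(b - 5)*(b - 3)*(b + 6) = b^4 - 2*b^3 - 33*b^2 + 90*b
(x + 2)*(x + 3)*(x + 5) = x^3 + 10*x^2 + 31*x + 30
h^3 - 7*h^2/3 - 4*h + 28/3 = (h - 7/3)*(h - 2)*(h + 2)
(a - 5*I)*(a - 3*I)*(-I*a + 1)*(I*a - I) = a^4 - a^3 - 7*I*a^3 - 7*a^2 + 7*I*a^2 + 7*a - 15*I*a + 15*I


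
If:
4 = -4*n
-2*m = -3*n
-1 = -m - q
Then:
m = -3/2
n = -1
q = 5/2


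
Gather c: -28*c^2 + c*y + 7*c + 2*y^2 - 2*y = -28*c^2 + c*(y + 7) + 2*y^2 - 2*y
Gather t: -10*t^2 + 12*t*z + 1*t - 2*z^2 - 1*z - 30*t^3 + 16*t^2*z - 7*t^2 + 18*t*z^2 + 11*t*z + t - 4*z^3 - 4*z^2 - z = -30*t^3 + t^2*(16*z - 17) + t*(18*z^2 + 23*z + 2) - 4*z^3 - 6*z^2 - 2*z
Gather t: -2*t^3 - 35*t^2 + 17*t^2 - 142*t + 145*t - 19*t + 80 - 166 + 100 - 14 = -2*t^3 - 18*t^2 - 16*t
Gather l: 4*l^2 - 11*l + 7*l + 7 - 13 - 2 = 4*l^2 - 4*l - 8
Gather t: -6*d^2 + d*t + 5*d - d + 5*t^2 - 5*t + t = -6*d^2 + 4*d + 5*t^2 + t*(d - 4)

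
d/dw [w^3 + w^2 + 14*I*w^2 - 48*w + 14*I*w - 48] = 3*w^2 + w*(2 + 28*I) - 48 + 14*I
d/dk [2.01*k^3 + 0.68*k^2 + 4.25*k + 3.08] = 6.03*k^2 + 1.36*k + 4.25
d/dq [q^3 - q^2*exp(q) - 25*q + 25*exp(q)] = -q^2*exp(q) + 3*q^2 - 2*q*exp(q) + 25*exp(q) - 25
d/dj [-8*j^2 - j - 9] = -16*j - 1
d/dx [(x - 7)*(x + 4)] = 2*x - 3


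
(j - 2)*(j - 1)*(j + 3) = j^3 - 7*j + 6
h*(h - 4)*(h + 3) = h^3 - h^2 - 12*h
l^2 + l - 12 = (l - 3)*(l + 4)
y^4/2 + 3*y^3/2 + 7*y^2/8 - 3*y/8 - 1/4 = (y/2 + 1)*(y - 1/2)*(y + 1/2)*(y + 1)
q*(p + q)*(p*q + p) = p^2*q^2 + p^2*q + p*q^3 + p*q^2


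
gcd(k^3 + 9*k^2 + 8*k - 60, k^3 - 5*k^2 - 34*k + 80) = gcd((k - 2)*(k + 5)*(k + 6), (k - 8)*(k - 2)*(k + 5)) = k^2 + 3*k - 10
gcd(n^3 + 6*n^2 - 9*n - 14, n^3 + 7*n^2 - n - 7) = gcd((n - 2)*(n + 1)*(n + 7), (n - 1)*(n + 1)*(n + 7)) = n^2 + 8*n + 7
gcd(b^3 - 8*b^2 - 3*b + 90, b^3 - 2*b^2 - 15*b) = b^2 - 2*b - 15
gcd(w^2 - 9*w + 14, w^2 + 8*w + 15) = 1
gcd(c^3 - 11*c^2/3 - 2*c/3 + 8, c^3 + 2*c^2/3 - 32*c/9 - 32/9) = c^2 - 2*c/3 - 8/3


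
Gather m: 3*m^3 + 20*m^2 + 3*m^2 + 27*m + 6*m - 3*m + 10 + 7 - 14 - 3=3*m^3 + 23*m^2 + 30*m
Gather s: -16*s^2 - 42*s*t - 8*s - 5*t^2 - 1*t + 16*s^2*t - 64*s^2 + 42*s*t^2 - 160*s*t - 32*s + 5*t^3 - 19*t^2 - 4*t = s^2*(16*t - 80) + s*(42*t^2 - 202*t - 40) + 5*t^3 - 24*t^2 - 5*t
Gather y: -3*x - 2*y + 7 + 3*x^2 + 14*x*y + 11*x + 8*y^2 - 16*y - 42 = 3*x^2 + 8*x + 8*y^2 + y*(14*x - 18) - 35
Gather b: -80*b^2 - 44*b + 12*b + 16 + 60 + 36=-80*b^2 - 32*b + 112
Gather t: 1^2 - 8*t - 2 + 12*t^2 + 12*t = 12*t^2 + 4*t - 1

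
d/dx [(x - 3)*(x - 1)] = 2*x - 4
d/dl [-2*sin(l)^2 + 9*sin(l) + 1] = (9 - 4*sin(l))*cos(l)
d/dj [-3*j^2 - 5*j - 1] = -6*j - 5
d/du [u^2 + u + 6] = 2*u + 1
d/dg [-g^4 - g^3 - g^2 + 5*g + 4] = -4*g^3 - 3*g^2 - 2*g + 5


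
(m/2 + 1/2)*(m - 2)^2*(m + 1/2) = m^4/2 - 5*m^3/4 - 3*m^2/4 + 2*m + 1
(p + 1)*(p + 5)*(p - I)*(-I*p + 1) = -I*p^4 - 6*I*p^3 - 6*I*p^2 - 6*I*p - 5*I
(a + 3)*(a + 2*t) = a^2 + 2*a*t + 3*a + 6*t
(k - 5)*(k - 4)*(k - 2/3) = k^3 - 29*k^2/3 + 26*k - 40/3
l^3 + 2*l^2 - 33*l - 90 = (l - 6)*(l + 3)*(l + 5)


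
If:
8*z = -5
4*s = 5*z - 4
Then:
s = -57/32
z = -5/8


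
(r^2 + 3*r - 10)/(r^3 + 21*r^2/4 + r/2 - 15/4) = 4*(r - 2)/(4*r^2 + r - 3)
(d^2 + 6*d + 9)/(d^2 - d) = (d^2 + 6*d + 9)/(d*(d - 1))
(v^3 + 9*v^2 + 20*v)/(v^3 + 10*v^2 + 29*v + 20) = v/(v + 1)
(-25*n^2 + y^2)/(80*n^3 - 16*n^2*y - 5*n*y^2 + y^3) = (5*n + y)/(-16*n^2 + y^2)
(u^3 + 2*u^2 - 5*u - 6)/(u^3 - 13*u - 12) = (u - 2)/(u - 4)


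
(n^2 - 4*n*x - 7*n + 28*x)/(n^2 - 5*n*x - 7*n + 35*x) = (-n + 4*x)/(-n + 5*x)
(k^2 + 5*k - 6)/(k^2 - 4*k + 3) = (k + 6)/(k - 3)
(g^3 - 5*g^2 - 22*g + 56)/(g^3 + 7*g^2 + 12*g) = (g^2 - 9*g + 14)/(g*(g + 3))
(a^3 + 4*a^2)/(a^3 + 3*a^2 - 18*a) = a*(a + 4)/(a^2 + 3*a - 18)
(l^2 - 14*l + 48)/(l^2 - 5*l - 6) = (l - 8)/(l + 1)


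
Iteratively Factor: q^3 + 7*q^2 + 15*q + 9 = (q + 3)*(q^2 + 4*q + 3) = (q + 1)*(q + 3)*(q + 3)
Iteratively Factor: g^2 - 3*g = (g)*(g - 3)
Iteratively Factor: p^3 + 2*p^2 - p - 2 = (p - 1)*(p^2 + 3*p + 2) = (p - 1)*(p + 2)*(p + 1)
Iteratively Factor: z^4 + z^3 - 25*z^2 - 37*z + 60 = (z + 4)*(z^3 - 3*z^2 - 13*z + 15) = (z - 5)*(z + 4)*(z^2 + 2*z - 3) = (z - 5)*(z + 3)*(z + 4)*(z - 1)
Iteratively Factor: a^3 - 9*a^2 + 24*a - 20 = (a - 2)*(a^2 - 7*a + 10) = (a - 2)^2*(a - 5)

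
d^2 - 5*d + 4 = (d - 4)*(d - 1)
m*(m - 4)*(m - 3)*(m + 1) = m^4 - 6*m^3 + 5*m^2 + 12*m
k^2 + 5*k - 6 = (k - 1)*(k + 6)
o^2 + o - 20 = (o - 4)*(o + 5)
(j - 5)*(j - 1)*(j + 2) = j^3 - 4*j^2 - 7*j + 10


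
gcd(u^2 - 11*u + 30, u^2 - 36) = u - 6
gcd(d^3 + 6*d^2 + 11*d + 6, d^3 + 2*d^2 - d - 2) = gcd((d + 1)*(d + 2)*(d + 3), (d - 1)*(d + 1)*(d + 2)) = d^2 + 3*d + 2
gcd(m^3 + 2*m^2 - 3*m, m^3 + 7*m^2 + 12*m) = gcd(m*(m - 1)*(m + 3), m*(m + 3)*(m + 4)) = m^2 + 3*m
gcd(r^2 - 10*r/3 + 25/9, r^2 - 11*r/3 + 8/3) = 1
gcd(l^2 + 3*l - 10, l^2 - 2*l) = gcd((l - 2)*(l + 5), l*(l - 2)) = l - 2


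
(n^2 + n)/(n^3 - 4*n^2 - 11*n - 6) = n/(n^2 - 5*n - 6)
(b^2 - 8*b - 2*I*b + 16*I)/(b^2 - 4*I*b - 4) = (b - 8)/(b - 2*I)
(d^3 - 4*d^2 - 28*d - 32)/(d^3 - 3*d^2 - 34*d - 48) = (d + 2)/(d + 3)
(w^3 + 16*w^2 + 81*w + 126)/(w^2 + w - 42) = (w^2 + 9*w + 18)/(w - 6)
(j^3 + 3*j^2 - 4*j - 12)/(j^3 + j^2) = (j^3 + 3*j^2 - 4*j - 12)/(j^2*(j + 1))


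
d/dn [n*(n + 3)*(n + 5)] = 3*n^2 + 16*n + 15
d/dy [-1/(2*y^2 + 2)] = y/(y^2 + 1)^2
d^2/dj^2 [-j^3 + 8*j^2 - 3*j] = 16 - 6*j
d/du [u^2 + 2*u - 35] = 2*u + 2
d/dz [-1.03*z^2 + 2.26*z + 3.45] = 2.26 - 2.06*z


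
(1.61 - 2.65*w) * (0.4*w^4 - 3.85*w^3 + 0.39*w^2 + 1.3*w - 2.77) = -1.06*w^5 + 10.8465*w^4 - 7.232*w^3 - 2.8171*w^2 + 9.4335*w - 4.4597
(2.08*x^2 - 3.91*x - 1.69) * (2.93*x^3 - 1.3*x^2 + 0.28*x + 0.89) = 6.0944*x^5 - 14.1603*x^4 + 0.7137*x^3 + 2.9534*x^2 - 3.9531*x - 1.5041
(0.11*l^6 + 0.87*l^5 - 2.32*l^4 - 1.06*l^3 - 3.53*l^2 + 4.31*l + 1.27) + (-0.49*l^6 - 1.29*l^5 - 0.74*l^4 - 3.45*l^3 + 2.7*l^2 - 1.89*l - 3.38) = -0.38*l^6 - 0.42*l^5 - 3.06*l^4 - 4.51*l^3 - 0.83*l^2 + 2.42*l - 2.11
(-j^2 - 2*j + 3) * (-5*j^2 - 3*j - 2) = 5*j^4 + 13*j^3 - 7*j^2 - 5*j - 6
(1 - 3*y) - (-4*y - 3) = y + 4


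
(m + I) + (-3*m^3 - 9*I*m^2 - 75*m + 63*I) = -3*m^3 - 9*I*m^2 - 74*m + 64*I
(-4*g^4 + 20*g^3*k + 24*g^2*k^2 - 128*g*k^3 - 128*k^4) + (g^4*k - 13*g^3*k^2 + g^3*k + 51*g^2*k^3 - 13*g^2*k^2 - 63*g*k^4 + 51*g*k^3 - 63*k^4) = g^4*k - 4*g^4 - 13*g^3*k^2 + 21*g^3*k + 51*g^2*k^3 + 11*g^2*k^2 - 63*g*k^4 - 77*g*k^3 - 191*k^4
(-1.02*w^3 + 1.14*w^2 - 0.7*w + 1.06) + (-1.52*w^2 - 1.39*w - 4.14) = -1.02*w^3 - 0.38*w^2 - 2.09*w - 3.08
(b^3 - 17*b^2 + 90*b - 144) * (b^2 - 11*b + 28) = b^5 - 28*b^4 + 305*b^3 - 1610*b^2 + 4104*b - 4032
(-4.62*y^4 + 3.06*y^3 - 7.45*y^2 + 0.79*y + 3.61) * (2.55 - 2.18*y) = 10.0716*y^5 - 18.4518*y^4 + 24.044*y^3 - 20.7197*y^2 - 5.8553*y + 9.2055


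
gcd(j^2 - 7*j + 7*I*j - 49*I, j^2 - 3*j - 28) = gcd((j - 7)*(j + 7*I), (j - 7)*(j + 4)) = j - 7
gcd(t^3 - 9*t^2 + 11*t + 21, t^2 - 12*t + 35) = t - 7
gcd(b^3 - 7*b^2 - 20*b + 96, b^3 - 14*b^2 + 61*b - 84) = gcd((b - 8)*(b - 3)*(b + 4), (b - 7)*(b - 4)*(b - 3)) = b - 3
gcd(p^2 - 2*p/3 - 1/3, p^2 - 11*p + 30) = 1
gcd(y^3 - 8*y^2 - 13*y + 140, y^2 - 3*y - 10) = y - 5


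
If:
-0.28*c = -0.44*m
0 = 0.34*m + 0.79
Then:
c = -3.65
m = -2.32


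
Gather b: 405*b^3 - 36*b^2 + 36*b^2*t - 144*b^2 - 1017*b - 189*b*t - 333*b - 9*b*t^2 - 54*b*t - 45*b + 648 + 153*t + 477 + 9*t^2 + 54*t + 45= 405*b^3 + b^2*(36*t - 180) + b*(-9*t^2 - 243*t - 1395) + 9*t^2 + 207*t + 1170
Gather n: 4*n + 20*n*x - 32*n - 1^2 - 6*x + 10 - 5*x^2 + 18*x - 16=n*(20*x - 28) - 5*x^2 + 12*x - 7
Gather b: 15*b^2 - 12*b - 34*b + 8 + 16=15*b^2 - 46*b + 24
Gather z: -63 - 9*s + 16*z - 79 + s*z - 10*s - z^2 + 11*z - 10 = -19*s - z^2 + z*(s + 27) - 152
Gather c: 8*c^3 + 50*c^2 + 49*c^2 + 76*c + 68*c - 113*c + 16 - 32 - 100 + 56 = 8*c^3 + 99*c^2 + 31*c - 60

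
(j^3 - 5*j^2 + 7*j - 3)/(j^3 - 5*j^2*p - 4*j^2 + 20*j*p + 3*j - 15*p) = (1 - j)/(-j + 5*p)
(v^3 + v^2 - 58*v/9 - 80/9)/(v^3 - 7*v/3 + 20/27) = 3*(3*v^2 - 2*v - 16)/(9*v^2 - 15*v + 4)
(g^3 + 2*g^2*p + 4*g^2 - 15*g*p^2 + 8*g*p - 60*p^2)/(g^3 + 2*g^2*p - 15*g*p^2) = (g + 4)/g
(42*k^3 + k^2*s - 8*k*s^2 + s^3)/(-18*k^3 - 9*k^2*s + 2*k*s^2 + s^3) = (-7*k + s)/(3*k + s)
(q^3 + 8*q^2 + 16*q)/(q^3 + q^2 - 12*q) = (q + 4)/(q - 3)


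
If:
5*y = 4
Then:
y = 4/5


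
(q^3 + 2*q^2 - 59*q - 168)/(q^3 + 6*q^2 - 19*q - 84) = (q - 8)/(q - 4)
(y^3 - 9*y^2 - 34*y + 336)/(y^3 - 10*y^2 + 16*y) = (y^2 - y - 42)/(y*(y - 2))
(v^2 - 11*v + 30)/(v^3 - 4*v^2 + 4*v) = (v^2 - 11*v + 30)/(v*(v^2 - 4*v + 4))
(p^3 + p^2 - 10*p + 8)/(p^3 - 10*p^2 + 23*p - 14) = (p + 4)/(p - 7)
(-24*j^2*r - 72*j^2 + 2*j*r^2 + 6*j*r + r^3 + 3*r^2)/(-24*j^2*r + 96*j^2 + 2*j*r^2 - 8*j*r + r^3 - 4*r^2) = (r + 3)/(r - 4)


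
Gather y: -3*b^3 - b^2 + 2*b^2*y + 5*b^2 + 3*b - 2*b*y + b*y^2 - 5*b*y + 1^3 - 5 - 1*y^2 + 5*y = -3*b^3 + 4*b^2 + 3*b + y^2*(b - 1) + y*(2*b^2 - 7*b + 5) - 4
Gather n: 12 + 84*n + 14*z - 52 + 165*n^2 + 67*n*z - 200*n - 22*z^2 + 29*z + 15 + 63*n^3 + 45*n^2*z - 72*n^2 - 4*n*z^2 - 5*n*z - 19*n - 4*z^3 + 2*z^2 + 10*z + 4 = 63*n^3 + n^2*(45*z + 93) + n*(-4*z^2 + 62*z - 135) - 4*z^3 - 20*z^2 + 53*z - 21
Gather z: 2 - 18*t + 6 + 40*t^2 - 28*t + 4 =40*t^2 - 46*t + 12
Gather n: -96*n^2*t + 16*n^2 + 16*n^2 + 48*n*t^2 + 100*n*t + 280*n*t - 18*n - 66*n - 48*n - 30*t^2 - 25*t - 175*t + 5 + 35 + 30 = n^2*(32 - 96*t) + n*(48*t^2 + 380*t - 132) - 30*t^2 - 200*t + 70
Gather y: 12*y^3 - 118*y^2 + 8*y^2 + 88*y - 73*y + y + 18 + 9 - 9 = 12*y^3 - 110*y^2 + 16*y + 18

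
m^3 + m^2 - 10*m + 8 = (m - 2)*(m - 1)*(m + 4)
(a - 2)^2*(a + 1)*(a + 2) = a^4 - a^3 - 6*a^2 + 4*a + 8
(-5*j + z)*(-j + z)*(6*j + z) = 30*j^3 - 31*j^2*z + z^3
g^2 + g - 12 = (g - 3)*(g + 4)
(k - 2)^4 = k^4 - 8*k^3 + 24*k^2 - 32*k + 16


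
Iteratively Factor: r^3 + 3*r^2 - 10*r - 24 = (r + 2)*(r^2 + r - 12) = (r - 3)*(r + 2)*(r + 4)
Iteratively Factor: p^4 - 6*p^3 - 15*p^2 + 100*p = (p - 5)*(p^3 - p^2 - 20*p) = (p - 5)^2*(p^2 + 4*p) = (p - 5)^2*(p + 4)*(p)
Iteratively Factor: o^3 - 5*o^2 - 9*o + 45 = (o + 3)*(o^2 - 8*o + 15) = (o - 3)*(o + 3)*(o - 5)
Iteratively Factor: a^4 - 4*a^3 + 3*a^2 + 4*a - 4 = (a - 1)*(a^3 - 3*a^2 + 4) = (a - 2)*(a - 1)*(a^2 - a - 2) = (a - 2)^2*(a - 1)*(a + 1)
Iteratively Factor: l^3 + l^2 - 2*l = (l - 1)*(l^2 + 2*l) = (l - 1)*(l + 2)*(l)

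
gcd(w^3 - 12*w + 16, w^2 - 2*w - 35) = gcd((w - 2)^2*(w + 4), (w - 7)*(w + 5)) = 1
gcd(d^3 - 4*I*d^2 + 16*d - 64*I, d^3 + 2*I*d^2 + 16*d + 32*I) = d^2 + 16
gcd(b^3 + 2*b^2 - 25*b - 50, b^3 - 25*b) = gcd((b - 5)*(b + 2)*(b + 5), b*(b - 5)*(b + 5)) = b^2 - 25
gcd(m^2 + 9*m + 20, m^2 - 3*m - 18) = 1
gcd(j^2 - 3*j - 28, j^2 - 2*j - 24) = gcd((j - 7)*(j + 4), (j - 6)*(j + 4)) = j + 4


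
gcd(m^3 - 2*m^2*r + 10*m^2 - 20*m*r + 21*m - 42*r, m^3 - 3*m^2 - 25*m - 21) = m + 3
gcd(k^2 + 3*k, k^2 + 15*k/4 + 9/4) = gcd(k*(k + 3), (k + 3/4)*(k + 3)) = k + 3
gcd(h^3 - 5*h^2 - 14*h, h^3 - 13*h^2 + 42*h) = h^2 - 7*h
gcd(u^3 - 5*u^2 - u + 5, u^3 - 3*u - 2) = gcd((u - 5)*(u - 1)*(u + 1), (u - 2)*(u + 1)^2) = u + 1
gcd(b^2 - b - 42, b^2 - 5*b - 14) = b - 7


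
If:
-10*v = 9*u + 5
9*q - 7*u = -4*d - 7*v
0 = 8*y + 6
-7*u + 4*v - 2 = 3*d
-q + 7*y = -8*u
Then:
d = -15455/2674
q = 25763/5348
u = 3365/2674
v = -8731/5348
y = -3/4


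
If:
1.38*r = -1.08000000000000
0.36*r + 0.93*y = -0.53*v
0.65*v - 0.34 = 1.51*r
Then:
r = -0.78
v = -1.29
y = 1.04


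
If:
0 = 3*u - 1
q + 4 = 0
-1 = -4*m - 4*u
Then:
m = -1/12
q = -4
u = 1/3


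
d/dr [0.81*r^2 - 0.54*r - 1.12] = 1.62*r - 0.54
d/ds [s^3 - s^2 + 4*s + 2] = 3*s^2 - 2*s + 4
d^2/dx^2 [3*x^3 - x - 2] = 18*x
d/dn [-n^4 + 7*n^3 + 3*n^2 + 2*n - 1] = -4*n^3 + 21*n^2 + 6*n + 2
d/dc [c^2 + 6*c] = 2*c + 6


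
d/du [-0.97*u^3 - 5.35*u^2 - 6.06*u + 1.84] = -2.91*u^2 - 10.7*u - 6.06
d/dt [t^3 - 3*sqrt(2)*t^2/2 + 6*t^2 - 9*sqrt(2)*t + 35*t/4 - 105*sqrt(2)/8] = 3*t^2 - 3*sqrt(2)*t + 12*t - 9*sqrt(2) + 35/4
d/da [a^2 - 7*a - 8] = 2*a - 7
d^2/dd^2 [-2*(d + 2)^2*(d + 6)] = -12*d - 40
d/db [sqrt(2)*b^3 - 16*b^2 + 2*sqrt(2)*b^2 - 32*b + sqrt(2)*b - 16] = 3*sqrt(2)*b^2 - 32*b + 4*sqrt(2)*b - 32 + sqrt(2)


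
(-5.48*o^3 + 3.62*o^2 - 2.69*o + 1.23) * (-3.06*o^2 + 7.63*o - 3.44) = 16.7688*o^5 - 52.8896*o^4 + 54.7032*o^3 - 36.7413*o^2 + 18.6385*o - 4.2312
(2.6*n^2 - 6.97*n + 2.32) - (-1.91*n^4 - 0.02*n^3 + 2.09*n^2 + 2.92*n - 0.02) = 1.91*n^4 + 0.02*n^3 + 0.51*n^2 - 9.89*n + 2.34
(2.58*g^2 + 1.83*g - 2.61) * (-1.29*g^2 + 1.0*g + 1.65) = -3.3282*g^4 + 0.2193*g^3 + 9.4539*g^2 + 0.4095*g - 4.3065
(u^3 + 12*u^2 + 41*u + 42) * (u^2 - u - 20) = u^5 + 11*u^4 + 9*u^3 - 239*u^2 - 862*u - 840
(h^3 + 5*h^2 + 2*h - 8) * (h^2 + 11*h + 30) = h^5 + 16*h^4 + 87*h^3 + 164*h^2 - 28*h - 240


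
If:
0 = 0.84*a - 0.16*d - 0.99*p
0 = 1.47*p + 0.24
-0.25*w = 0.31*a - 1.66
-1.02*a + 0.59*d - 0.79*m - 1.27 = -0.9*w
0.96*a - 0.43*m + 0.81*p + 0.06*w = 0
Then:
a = 7.23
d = 38.98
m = 15.51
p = -0.16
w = -2.33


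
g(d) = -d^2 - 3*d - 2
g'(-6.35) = 9.70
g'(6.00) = -15.00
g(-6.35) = -23.27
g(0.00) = -2.00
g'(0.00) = -3.00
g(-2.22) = -0.27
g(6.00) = -56.00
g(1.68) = -9.86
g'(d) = -2*d - 3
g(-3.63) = -4.29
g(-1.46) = 0.25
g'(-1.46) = -0.08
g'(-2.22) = 1.44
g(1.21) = -7.09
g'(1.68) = -6.36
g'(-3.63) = 4.26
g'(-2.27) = 1.54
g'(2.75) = -8.50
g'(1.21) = -5.42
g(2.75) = -17.81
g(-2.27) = -0.34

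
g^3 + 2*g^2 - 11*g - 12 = (g - 3)*(g + 1)*(g + 4)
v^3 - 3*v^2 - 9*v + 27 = (v - 3)^2*(v + 3)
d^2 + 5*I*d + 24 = (d - 3*I)*(d + 8*I)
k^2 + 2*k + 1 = (k + 1)^2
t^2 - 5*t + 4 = (t - 4)*(t - 1)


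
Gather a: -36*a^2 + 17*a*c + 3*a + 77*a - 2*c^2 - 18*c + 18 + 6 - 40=-36*a^2 + a*(17*c + 80) - 2*c^2 - 18*c - 16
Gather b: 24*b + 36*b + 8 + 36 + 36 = 60*b + 80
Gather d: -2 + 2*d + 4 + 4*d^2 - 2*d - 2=4*d^2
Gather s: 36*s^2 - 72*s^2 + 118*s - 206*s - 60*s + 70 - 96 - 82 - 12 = -36*s^2 - 148*s - 120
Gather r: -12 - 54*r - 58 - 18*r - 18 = -72*r - 88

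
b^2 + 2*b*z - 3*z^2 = (b - z)*(b + 3*z)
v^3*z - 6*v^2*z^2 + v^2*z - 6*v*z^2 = v*(v - 6*z)*(v*z + z)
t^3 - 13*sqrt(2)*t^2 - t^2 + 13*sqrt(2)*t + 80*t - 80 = (t - 1)*(t - 8*sqrt(2))*(t - 5*sqrt(2))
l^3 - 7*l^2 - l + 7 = (l - 7)*(l - 1)*(l + 1)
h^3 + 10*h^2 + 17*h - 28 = (h - 1)*(h + 4)*(h + 7)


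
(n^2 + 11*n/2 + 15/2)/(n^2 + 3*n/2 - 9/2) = (2*n + 5)/(2*n - 3)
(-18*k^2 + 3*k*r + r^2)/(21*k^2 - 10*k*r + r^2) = (6*k + r)/(-7*k + r)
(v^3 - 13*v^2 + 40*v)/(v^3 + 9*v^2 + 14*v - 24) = v*(v^2 - 13*v + 40)/(v^3 + 9*v^2 + 14*v - 24)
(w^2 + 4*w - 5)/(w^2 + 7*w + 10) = (w - 1)/(w + 2)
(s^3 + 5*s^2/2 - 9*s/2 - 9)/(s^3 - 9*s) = (s^2 - s/2 - 3)/(s*(s - 3))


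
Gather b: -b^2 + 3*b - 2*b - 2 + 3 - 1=-b^2 + b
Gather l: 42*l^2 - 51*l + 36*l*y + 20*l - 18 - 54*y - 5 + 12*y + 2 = 42*l^2 + l*(36*y - 31) - 42*y - 21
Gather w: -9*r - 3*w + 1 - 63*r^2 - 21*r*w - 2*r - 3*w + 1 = -63*r^2 - 11*r + w*(-21*r - 6) + 2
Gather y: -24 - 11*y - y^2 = -y^2 - 11*y - 24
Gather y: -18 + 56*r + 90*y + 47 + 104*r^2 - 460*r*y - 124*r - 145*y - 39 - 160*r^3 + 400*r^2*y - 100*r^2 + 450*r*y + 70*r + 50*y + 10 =-160*r^3 + 4*r^2 + 2*r + y*(400*r^2 - 10*r - 5)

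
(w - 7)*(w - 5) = w^2 - 12*w + 35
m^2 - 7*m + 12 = (m - 4)*(m - 3)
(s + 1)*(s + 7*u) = s^2 + 7*s*u + s + 7*u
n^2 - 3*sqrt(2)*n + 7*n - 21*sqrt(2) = (n + 7)*(n - 3*sqrt(2))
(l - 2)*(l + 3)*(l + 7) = l^3 + 8*l^2 + l - 42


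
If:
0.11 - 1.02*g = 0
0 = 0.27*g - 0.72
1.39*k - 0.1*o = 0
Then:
No Solution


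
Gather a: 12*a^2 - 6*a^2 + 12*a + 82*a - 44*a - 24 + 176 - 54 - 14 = 6*a^2 + 50*a + 84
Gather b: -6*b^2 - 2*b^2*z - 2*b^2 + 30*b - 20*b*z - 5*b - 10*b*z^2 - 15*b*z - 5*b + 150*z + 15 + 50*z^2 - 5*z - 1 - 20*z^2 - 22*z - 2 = b^2*(-2*z - 8) + b*(-10*z^2 - 35*z + 20) + 30*z^2 + 123*z + 12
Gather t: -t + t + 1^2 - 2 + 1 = 0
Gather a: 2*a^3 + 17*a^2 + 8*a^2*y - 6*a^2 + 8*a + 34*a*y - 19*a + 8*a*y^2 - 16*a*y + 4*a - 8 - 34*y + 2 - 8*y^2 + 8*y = 2*a^3 + a^2*(8*y + 11) + a*(8*y^2 + 18*y - 7) - 8*y^2 - 26*y - 6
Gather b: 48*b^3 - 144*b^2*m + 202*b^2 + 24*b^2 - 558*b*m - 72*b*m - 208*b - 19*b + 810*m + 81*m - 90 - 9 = 48*b^3 + b^2*(226 - 144*m) + b*(-630*m - 227) + 891*m - 99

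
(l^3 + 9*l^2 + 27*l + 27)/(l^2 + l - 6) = (l^2 + 6*l + 9)/(l - 2)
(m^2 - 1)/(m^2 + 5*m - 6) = (m + 1)/(m + 6)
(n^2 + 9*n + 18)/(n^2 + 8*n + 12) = (n + 3)/(n + 2)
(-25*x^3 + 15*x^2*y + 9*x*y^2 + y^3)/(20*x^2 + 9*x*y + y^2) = (-5*x^2 + 4*x*y + y^2)/(4*x + y)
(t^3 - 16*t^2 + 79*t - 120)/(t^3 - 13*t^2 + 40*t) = (t - 3)/t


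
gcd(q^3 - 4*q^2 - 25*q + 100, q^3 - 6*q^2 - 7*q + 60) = q^2 - 9*q + 20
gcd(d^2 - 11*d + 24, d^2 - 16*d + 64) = d - 8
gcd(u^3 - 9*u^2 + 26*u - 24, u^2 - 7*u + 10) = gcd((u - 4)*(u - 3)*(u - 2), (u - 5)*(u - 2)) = u - 2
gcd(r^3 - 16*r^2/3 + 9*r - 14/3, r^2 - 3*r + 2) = r^2 - 3*r + 2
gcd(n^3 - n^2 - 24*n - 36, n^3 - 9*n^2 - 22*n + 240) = n - 6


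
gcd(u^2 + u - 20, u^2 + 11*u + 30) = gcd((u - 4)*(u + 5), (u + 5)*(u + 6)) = u + 5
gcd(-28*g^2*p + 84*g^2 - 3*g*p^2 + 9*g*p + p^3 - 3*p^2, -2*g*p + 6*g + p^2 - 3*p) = p - 3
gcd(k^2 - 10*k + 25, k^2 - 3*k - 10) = k - 5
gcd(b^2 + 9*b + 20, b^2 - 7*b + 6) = 1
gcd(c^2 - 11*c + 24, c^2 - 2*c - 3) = c - 3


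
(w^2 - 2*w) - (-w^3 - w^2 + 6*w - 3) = w^3 + 2*w^2 - 8*w + 3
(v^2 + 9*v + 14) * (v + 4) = v^3 + 13*v^2 + 50*v + 56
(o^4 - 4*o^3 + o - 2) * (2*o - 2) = 2*o^5 - 10*o^4 + 8*o^3 + 2*o^2 - 6*o + 4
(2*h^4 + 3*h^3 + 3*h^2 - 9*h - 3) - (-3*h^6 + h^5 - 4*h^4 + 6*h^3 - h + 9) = 3*h^6 - h^5 + 6*h^4 - 3*h^3 + 3*h^2 - 8*h - 12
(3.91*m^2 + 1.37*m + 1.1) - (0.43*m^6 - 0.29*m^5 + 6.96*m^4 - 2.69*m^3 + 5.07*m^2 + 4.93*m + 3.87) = -0.43*m^6 + 0.29*m^5 - 6.96*m^4 + 2.69*m^3 - 1.16*m^2 - 3.56*m - 2.77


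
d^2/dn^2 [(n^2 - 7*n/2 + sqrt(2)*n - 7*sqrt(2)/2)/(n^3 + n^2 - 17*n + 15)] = (-((3*n + 1)*(2*n^2 - 7*n + 2*sqrt(2)*n - 7*sqrt(2)) + (4*n - 7 + 2*sqrt(2))*(3*n^2 + 2*n - 17))*(n^3 + n^2 - 17*n + 15) + (3*n^2 + 2*n - 17)^2*(2*n^2 - 7*n + 2*sqrt(2)*n - 7*sqrt(2)) + 2*(n^3 + n^2 - 17*n + 15)^2)/(n^3 + n^2 - 17*n + 15)^3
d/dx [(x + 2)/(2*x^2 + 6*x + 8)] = (x^2 + 3*x - (x + 2)*(2*x + 3) + 4)/(2*(x^2 + 3*x + 4)^2)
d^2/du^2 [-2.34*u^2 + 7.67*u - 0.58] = -4.68000000000000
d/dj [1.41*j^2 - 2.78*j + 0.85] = 2.82*j - 2.78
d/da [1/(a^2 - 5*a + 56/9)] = 81*(5 - 2*a)/(9*a^2 - 45*a + 56)^2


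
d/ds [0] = 0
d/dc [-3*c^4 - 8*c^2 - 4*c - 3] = -12*c^3 - 16*c - 4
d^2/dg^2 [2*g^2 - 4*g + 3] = 4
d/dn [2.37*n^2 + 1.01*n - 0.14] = 4.74*n + 1.01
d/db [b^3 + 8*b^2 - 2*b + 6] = 3*b^2 + 16*b - 2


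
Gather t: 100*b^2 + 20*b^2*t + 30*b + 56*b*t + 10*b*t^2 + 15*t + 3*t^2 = 100*b^2 + 30*b + t^2*(10*b + 3) + t*(20*b^2 + 56*b + 15)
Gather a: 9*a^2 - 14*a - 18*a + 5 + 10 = 9*a^2 - 32*a + 15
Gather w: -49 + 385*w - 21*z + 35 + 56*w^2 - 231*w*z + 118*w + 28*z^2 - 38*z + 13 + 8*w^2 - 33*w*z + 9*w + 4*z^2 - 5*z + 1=64*w^2 + w*(512 - 264*z) + 32*z^2 - 64*z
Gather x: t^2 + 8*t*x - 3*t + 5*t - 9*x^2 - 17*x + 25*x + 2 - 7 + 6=t^2 + 2*t - 9*x^2 + x*(8*t + 8) + 1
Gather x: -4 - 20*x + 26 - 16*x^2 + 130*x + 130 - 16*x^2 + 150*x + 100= -32*x^2 + 260*x + 252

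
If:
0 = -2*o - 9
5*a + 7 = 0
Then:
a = -7/5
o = -9/2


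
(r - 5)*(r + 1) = r^2 - 4*r - 5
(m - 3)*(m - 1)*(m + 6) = m^3 + 2*m^2 - 21*m + 18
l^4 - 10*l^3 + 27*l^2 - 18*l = l*(l - 6)*(l - 3)*(l - 1)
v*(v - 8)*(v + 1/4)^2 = v^4 - 15*v^3/2 - 63*v^2/16 - v/2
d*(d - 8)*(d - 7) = d^3 - 15*d^2 + 56*d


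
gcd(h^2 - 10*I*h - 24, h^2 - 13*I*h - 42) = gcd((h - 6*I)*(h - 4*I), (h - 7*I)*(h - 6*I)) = h - 6*I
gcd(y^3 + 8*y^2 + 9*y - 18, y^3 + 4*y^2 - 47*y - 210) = y + 6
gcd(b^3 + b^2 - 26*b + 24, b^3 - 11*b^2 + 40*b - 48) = b - 4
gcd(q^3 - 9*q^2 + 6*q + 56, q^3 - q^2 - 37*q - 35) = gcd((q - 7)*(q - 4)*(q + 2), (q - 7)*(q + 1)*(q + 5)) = q - 7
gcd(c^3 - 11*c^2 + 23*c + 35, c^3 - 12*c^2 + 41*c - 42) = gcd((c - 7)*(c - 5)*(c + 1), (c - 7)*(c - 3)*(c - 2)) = c - 7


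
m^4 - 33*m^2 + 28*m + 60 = (m - 5)*(m - 2)*(m + 1)*(m + 6)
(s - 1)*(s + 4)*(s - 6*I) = s^3 + 3*s^2 - 6*I*s^2 - 4*s - 18*I*s + 24*I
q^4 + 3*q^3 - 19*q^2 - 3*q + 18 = (q - 3)*(q - 1)*(q + 1)*(q + 6)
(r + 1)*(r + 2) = r^2 + 3*r + 2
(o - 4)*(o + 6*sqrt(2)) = o^2 - 4*o + 6*sqrt(2)*o - 24*sqrt(2)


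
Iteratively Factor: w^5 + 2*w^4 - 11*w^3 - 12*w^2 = (w)*(w^4 + 2*w^3 - 11*w^2 - 12*w) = w*(w - 3)*(w^3 + 5*w^2 + 4*w) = w*(w - 3)*(w + 4)*(w^2 + w) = w^2*(w - 3)*(w + 4)*(w + 1)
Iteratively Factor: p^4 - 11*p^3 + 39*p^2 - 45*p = (p - 3)*(p^3 - 8*p^2 + 15*p) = p*(p - 3)*(p^2 - 8*p + 15) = p*(p - 5)*(p - 3)*(p - 3)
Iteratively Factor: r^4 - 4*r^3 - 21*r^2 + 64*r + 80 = (r - 5)*(r^3 + r^2 - 16*r - 16) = (r - 5)*(r - 4)*(r^2 + 5*r + 4) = (r - 5)*(r - 4)*(r + 4)*(r + 1)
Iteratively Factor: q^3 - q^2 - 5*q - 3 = (q - 3)*(q^2 + 2*q + 1) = (q - 3)*(q + 1)*(q + 1)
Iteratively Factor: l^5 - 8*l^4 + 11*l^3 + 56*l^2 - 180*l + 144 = (l - 2)*(l^4 - 6*l^3 - l^2 + 54*l - 72) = (l - 4)*(l - 2)*(l^3 - 2*l^2 - 9*l + 18) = (l - 4)*(l - 2)*(l + 3)*(l^2 - 5*l + 6) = (l - 4)*(l - 3)*(l - 2)*(l + 3)*(l - 2)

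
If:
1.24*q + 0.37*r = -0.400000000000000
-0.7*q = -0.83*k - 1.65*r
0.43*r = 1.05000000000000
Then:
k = -5.74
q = -1.05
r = 2.44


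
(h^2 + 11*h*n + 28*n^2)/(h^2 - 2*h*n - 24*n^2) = (h + 7*n)/(h - 6*n)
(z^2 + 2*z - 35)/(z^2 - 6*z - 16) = (-z^2 - 2*z + 35)/(-z^2 + 6*z + 16)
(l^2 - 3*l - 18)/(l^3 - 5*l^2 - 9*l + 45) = (l - 6)/(l^2 - 8*l + 15)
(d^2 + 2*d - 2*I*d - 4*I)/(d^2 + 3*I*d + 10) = (d + 2)/(d + 5*I)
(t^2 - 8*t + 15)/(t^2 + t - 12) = (t - 5)/(t + 4)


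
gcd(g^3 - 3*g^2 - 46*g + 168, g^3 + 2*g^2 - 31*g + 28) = g^2 + 3*g - 28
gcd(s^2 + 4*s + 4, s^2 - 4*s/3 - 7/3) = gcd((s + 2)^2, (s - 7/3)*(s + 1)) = 1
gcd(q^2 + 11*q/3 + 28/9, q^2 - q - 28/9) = q + 4/3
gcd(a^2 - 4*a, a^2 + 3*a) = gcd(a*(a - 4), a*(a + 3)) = a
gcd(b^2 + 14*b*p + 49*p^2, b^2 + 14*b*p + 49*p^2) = b^2 + 14*b*p + 49*p^2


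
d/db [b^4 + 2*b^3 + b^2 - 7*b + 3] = 4*b^3 + 6*b^2 + 2*b - 7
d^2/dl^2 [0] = 0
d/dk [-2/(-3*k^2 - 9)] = -4*k/(3*(k^2 + 3)^2)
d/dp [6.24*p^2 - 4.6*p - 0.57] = 12.48*p - 4.6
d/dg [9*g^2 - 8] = 18*g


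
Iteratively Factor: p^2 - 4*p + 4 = (p - 2)*(p - 2)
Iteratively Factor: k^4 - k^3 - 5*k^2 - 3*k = (k - 3)*(k^3 + 2*k^2 + k) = k*(k - 3)*(k^2 + 2*k + 1) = k*(k - 3)*(k + 1)*(k + 1)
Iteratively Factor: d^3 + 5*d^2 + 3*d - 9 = (d - 1)*(d^2 + 6*d + 9) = (d - 1)*(d + 3)*(d + 3)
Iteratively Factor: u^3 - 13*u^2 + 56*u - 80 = (u - 4)*(u^2 - 9*u + 20) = (u - 5)*(u - 4)*(u - 4)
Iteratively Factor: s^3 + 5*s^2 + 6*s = (s + 2)*(s^2 + 3*s) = s*(s + 2)*(s + 3)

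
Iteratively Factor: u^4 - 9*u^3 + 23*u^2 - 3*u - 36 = (u - 3)*(u^3 - 6*u^2 + 5*u + 12) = (u - 3)*(u + 1)*(u^2 - 7*u + 12) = (u - 4)*(u - 3)*(u + 1)*(u - 3)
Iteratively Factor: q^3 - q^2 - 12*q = (q + 3)*(q^2 - 4*q) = q*(q + 3)*(q - 4)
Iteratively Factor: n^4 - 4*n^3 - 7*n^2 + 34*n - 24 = (n - 2)*(n^3 - 2*n^2 - 11*n + 12) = (n - 2)*(n - 1)*(n^2 - n - 12) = (n - 2)*(n - 1)*(n + 3)*(n - 4)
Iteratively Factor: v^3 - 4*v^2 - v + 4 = (v + 1)*(v^2 - 5*v + 4) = (v - 1)*(v + 1)*(v - 4)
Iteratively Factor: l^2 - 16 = (l - 4)*(l + 4)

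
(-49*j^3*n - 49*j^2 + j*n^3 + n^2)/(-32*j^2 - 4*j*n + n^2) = (49*j^3*n + 49*j^2 - j*n^3 - n^2)/(32*j^2 + 4*j*n - n^2)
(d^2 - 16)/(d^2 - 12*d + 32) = (d + 4)/(d - 8)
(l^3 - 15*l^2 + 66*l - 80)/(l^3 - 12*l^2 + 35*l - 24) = (l^2 - 7*l + 10)/(l^2 - 4*l + 3)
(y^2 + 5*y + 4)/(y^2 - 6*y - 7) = (y + 4)/(y - 7)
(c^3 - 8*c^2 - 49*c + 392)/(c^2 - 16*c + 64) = (c^2 - 49)/(c - 8)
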